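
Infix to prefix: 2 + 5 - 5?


left-to-right (same/higher precedence on left): tree is (- (+ 2 5) 5)
Prefix: - + 2 5 5


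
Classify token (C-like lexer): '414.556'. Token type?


Pattern: digits with a decimal point
Type: FLOAT_LITERAL


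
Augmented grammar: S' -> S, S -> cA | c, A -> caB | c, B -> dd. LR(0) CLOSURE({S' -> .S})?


Start: S' -> .S
For each item with dot before a nonterminal B, add B -> .γ for every B-production
Closure: [S' -> .S, S -> .cA, S -> .c]


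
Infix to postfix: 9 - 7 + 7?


Left to right (same or higher precedence on left)
Postfix: 9 7 - 7 +


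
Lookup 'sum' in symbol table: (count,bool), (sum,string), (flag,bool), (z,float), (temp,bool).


Lookup 'sum' → type string


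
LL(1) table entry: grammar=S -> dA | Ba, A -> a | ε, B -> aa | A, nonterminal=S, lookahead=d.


For [S, d]: 'd' ∈ FIRST(dA)
Entry: S -> dA


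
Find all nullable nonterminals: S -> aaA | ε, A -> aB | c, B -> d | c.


A nonterminal is nullable iff some alternative derives ε (directly, or every symbol in it is nullable)
Nullable: {S}


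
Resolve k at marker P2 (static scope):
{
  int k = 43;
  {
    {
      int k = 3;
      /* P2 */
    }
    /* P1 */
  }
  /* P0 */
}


k declared in the same block as P2
k = 3


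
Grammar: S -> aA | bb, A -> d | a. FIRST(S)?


Per alternative of S: FIRST(aA) = {a}; FIRST(bb) = {b}
FIRST(S) = {a, b}


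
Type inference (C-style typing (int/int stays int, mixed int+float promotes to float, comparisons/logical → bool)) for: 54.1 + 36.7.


Operand types: float + float
Rule: mixed int/float promotes to float; int/int stays int
Result type: float


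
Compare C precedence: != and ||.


'!=' is equality (level 6); '||' is logical OR (level 1)
Higher level binds tighter
'!=' has higher precedence than '||'


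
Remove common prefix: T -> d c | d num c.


Common prefix: 'd'
Factored: T -> d T', T' -> c | num c


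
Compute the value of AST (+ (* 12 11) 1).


Evaluate inner: (* 12 11) = 132
Evaluate root: (+ 132 1) = 133
Result: 133


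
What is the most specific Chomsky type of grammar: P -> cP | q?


Right-linear: every RHS is a terminal or a terminal followed by one nonterminal
Classification: Type 3 (Regular)


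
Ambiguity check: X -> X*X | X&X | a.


'a*a&a' has two parse trees (no precedence encoded between * and &)
Ambiguous


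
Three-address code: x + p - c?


Break into single-operator statements:
t1 = x + p
t2 = t1 - c


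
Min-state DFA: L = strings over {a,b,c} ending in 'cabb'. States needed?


Track the longest suffix of input matching a prefix of 'cabb': 5 classes (prefixes of length 0..4)
Minimal DFA: 5 states


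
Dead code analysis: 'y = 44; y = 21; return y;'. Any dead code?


first assignment to y is overwritten before any read
Dead: 'y = 44'


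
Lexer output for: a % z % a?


Scan left to right, longest-match per lexeme
Tokens: ID(a), OP(%), ID(z), OP(%), ID(a)


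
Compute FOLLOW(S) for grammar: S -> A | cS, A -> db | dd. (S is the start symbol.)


$ ∈ FOLLOW(S). For each A -> αBβ: add FIRST(β)\{ε} to FOLLOW(B); if β nullable, add FOLLOW(A).
FOLLOW(S) = {$}


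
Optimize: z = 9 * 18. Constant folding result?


9 * 18 = 162 at compile time
Optimized: z = 162


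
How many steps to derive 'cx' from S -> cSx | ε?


Derivation: S => cSx => cx
Steps: 2


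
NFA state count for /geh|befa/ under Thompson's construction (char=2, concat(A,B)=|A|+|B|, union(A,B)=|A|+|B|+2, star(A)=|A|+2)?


Syntax tree has 7 char leaf(s), 1 union(s), 0 star(s)
chars contribute 7×2 = 14; each union adds +2; each star adds +2
Total: 14 + 2 + 0 = 16 states


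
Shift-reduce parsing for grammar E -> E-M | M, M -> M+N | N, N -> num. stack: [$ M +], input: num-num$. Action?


no handle; shift 'num'
Action: shift


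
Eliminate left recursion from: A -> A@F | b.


Left-recursive alternatives: A@F; non-recursive: b
Introduce A': A -> bA', A' -> @FA' | ε


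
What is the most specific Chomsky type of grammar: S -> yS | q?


Right-linear: every RHS is a terminal or a terminal followed by one nonterminal
Classification: Type 3 (Regular)


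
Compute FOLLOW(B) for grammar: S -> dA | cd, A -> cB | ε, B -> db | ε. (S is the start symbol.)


$ ∈ FOLLOW(S). For each A -> αBβ: add FIRST(β)\{ε} to FOLLOW(B); if β nullable, add FOLLOW(A).
FOLLOW(B) = {$}


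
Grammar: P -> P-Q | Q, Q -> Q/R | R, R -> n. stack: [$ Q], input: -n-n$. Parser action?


lookahead ∉ {/} so Q won't extend; reduce P -> Q
Action: reduce (P -> Q)


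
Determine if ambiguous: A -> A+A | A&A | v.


'v+v&v' has two parse trees (no precedence encoded between + and &)
Ambiguous


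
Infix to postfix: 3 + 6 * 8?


* has higher precedence, evaluate 6*8 first
Postfix: 3 6 8 * +


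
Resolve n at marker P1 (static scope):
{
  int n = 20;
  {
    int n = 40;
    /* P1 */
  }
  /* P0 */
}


n declared in the same block as P1
n = 40


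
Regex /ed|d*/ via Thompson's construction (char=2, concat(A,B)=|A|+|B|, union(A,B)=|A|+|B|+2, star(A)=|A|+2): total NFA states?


Syntax tree has 3 char leaf(s), 1 union(s), 1 star(s)
chars contribute 3×2 = 6; each union adds +2; each star adds +2
Total: 6 + 2 + 2 = 10 states


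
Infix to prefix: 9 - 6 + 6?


left-to-right (same/higher precedence on left): tree is (+ (- 9 6) 6)
Prefix: + - 9 6 6


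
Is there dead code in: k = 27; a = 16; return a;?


k is assigned but never read
Dead: 'k = 27'


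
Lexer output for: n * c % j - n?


Scan left to right, longest-match per lexeme
Tokens: ID(n), OP(*), ID(c), OP(%), ID(j), OP(-), ID(n)


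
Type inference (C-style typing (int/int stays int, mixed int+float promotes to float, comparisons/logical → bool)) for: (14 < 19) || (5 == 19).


Operand types: bool || bool
Rule: logical operators take bool operands and yield bool
Result type: bool


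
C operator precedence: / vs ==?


'/' is multiplicative (level 10); '==' is equality (level 6)
Higher level binds tighter
'/' has higher precedence than '=='


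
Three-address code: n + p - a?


Break into single-operator statements:
t1 = n + p
t2 = t1 - a


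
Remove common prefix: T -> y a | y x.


Common prefix: 'y'
Factored: T -> y T', T' -> a | x


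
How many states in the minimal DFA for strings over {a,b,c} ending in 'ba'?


Track the longest suffix of input matching a prefix of 'ba': 3 classes (prefixes of length 0..2)
Minimal DFA: 3 states


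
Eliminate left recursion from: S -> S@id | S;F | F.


Left-recursive alternatives: S@id, S;F; non-recursive: F
Introduce S': S -> FS', S' -> @idS' | ;FS' | ε


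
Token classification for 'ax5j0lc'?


Pattern: letter/underscore followed by alphanumerics, not a keyword
Type: IDENTIFIER


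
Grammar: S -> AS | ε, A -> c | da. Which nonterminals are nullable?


A nonterminal is nullable iff some alternative derives ε (directly, or every symbol in it is nullable)
Nullable: {S}


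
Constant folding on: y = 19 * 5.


19 * 5 = 95 at compile time
Optimized: y = 95


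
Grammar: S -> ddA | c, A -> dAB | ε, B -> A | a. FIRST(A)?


Per alternative of A: FIRST(dAB) = {d}; FIRST(ε) = {ε}
FIRST(A) = {d, ε}


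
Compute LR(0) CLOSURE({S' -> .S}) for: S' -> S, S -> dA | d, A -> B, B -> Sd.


Start: S' -> .S
For each item with dot before a nonterminal B, add B -> .γ for every B-production
Closure: [S' -> .S, S -> .dA, S -> .d]


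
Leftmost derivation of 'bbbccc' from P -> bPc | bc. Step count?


Derivation: P => bPc => bbPcc => bbbccc
Steps: 3


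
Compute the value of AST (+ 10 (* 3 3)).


Evaluate inner: (* 3 3) = 9
Evaluate root: (+ 10 9) = 19
Result: 19


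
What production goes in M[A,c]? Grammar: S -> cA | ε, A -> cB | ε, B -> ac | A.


For [A, c]: 'c' ∈ FIRST(cB)
Entry: A -> cB


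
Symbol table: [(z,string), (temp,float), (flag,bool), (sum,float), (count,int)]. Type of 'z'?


Lookup 'z' → type string


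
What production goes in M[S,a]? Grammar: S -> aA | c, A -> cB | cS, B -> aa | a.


For [S, a]: 'a' ∈ FIRST(aA)
Entry: S -> aA


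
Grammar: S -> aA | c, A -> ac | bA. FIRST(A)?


Per alternative of A: FIRST(ac) = {a}; FIRST(bA) = {b}
FIRST(A) = {a, b}


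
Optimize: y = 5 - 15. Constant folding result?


5 - 15 = -10 at compile time
Optimized: y = -10


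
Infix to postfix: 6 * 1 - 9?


Left to right (same or higher precedence on left)
Postfix: 6 1 * 9 -


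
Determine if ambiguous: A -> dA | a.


right-linear, alternatives start with distinct terminals 'd' vs 'a': unique leftmost derivation
Unambiguous


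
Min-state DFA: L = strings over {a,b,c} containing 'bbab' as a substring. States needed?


KMP-style automaton: 4 progress states + 1 absorbing accept = 5
Minimal DFA: 5 states


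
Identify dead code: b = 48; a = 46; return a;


b is assigned but never read
Dead: 'b = 48'


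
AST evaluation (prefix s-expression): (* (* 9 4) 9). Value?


Evaluate inner: (* 9 4) = 36
Evaluate root: (* 36 9) = 324
Result: 324


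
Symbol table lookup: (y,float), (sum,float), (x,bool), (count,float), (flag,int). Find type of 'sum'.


Lookup 'sum' → type float


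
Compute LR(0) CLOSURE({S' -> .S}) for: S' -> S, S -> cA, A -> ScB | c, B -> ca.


Start: S' -> .S
For each item with dot before a nonterminal B, add B -> .γ for every B-production
Closure: [S' -> .S, S -> .cA]


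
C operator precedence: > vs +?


'+' is additive (level 9); '>' is relational (level 7)
Higher level binds tighter
'+' has higher precedence than '>'


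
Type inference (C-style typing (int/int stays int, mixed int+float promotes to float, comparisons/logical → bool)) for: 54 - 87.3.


Operand types: int - float
Rule: mixed int/float promotes to float; int/int stays int
Result type: float


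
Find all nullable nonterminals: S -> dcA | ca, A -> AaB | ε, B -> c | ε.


A nonterminal is nullable iff some alternative derives ε (directly, or every symbol in it is nullable)
Nullable: {A, B}


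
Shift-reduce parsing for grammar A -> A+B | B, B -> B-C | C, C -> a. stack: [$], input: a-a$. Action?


no handle on stack; shift 'a'
Action: shift


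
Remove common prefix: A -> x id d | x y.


Common prefix: 'x'
Factored: A -> x A', A' -> id d | y


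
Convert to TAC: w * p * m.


Break into single-operator statements:
t1 = w * p
t2 = t1 * m


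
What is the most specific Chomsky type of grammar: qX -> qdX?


LHS has context (more than one symbol) and |LHS| ≤ |RHS|
Classification: Type 1 (Context-Sensitive)


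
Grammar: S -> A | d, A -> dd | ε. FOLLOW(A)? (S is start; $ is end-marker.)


$ ∈ FOLLOW(S). For each A -> αBβ: add FIRST(β)\{ε} to FOLLOW(B); if β nullable, add FOLLOW(A).
FOLLOW(A) = {$}


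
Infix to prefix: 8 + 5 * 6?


'*' binds tighter: tree is (+ 8 (* 5 6))
Prefix: + 8 * 5 6


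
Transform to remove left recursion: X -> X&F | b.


Left-recursive alternatives: X&F; non-recursive: b
Introduce X': X -> bX', X' -> &FX' | ε


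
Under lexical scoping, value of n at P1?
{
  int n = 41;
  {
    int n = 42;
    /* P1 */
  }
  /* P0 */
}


n declared in the same block as P1
n = 42


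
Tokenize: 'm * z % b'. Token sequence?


Scan left to right, longest-match per lexeme
Tokens: ID(m), OP(*), ID(z), OP(%), ID(b)


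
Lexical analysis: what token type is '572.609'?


Pattern: digits with a decimal point
Type: FLOAT_LITERAL


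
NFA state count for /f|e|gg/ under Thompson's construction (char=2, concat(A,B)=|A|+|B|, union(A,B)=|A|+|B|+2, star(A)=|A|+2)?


Syntax tree has 4 char leaf(s), 2 union(s), 0 star(s)
chars contribute 4×2 = 8; each union adds +2; each star adds +2
Total: 8 + 4 + 0 = 12 states


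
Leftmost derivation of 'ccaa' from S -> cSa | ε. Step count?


Derivation: S => cSa => ccSaa => ccaa
Steps: 3


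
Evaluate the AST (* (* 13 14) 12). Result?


Evaluate inner: (* 13 14) = 182
Evaluate root: (* 182 12) = 2184
Result: 2184


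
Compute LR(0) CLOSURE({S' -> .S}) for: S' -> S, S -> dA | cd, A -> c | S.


Start: S' -> .S
For each item with dot before a nonterminal B, add B -> .γ for every B-production
Closure: [S' -> .S, S -> .dA, S -> .cd]


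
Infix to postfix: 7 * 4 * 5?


Left to right (same or higher precedence on left)
Postfix: 7 4 * 5 *


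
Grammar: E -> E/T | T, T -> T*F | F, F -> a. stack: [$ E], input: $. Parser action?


start symbol E on stack, input exhausted
Action: accept


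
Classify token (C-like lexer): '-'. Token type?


Pattern: operator symbol
Type: OPERATOR


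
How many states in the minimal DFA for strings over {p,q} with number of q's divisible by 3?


Track (count of q) mod 3: states 0..2, accept at 0
Minimal DFA: 3 states


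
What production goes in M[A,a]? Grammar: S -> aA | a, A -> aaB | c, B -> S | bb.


For [A, a]: 'a' ∈ FIRST(aaB)
Entry: A -> aaB


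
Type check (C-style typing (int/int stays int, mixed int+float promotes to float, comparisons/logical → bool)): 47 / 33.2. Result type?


Operand types: int / float
Rule: mixed int/float promotes to float; int/int stays int
Result type: float


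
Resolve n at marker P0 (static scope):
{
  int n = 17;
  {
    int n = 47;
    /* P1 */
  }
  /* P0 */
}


n declared in the same block as P0
n = 17


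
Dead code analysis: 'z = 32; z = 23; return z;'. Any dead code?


first assignment to z is overwritten before any read
Dead: 'z = 32'


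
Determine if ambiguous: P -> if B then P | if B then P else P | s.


dangling else: 'if B then if B then s else s' parses two ways
Ambiguous


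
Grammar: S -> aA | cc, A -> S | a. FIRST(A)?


Per alternative of A: FIRST(S) = {a, c}; FIRST(a) = {a}
FIRST(A) = {a, c}


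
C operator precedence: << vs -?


'-' is additive (level 9); '<<' is shift (level 8)
Higher level binds tighter
'-' has higher precedence than '<<'


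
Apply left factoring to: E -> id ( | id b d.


Common prefix: 'id'
Factored: E -> id E', E' -> ( | b d


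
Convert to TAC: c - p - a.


Break into single-operator statements:
t1 = c - p
t2 = t1 - a


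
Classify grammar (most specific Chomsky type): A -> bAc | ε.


Single nonterminal LHS, but b^n c^n is not regular
Classification: Type 2 (Context-Free)


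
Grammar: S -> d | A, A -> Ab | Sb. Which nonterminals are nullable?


A nonterminal is nullable iff some alternative derives ε (directly, or every symbol in it is nullable)
Nullable: {}


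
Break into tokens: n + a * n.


Scan left to right, longest-match per lexeme
Tokens: ID(n), OP(+), ID(a), OP(*), ID(n)


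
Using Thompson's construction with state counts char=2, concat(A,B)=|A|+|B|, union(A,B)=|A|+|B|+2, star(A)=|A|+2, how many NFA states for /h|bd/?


Syntax tree has 3 char leaf(s), 1 union(s), 0 star(s)
chars contribute 3×2 = 6; each union adds +2; each star adds +2
Total: 6 + 2 + 0 = 8 states


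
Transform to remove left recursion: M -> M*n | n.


Left-recursive alternatives: M*n; non-recursive: n
Introduce M': M -> nM', M' -> *nM' | ε


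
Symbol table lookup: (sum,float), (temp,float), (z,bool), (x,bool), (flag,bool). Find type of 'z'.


Lookup 'z' → type bool


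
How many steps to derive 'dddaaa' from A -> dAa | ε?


Derivation: A => dAa => ddAaa => dddAaaa => dddaaa
Steps: 4


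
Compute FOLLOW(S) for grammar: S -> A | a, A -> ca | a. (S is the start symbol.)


$ ∈ FOLLOW(S). For each A -> αBβ: add FIRST(β)\{ε} to FOLLOW(B); if β nullable, add FOLLOW(A).
FOLLOW(S) = {$}


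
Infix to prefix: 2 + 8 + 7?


left-to-right (same/higher precedence on left): tree is (+ (+ 2 8) 7)
Prefix: + + 2 8 7


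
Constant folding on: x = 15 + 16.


15 + 16 = 31 at compile time
Optimized: x = 31


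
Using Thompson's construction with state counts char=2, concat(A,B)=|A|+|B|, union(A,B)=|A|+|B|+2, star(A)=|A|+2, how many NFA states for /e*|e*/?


Syntax tree has 2 char leaf(s), 1 union(s), 2 star(s)
chars contribute 2×2 = 4; each union adds +2; each star adds +2
Total: 4 + 2 + 4 = 10 states


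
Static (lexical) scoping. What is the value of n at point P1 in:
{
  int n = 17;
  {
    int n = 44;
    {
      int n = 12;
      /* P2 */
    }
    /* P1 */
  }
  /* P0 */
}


n declared in the same block as P1
n = 44


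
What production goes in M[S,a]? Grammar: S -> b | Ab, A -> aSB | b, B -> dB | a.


For [S, a]: 'a' ∈ FIRST(Ab)
Entry: S -> Ab


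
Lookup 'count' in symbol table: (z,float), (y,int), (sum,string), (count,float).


Lookup 'count' → type float


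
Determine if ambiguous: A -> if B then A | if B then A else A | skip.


dangling else: 'if B then if B then skip else skip' parses two ways
Ambiguous


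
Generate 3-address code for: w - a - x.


Break into single-operator statements:
t1 = w - a
t2 = t1 - x


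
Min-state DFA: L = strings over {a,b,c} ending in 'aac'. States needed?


Track the longest suffix of input matching a prefix of 'aac': 4 classes (prefixes of length 0..3)
Minimal DFA: 4 states


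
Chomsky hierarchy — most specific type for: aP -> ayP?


LHS has context (more than one symbol) and |LHS| ≤ |RHS|
Classification: Type 1 (Context-Sensitive)


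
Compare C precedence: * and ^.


'*' is multiplicative (level 10); '^' is bitwise XOR (level 4)
Higher level binds tighter
'*' has higher precedence than '^'


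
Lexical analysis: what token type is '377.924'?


Pattern: digits with a decimal point
Type: FLOAT_LITERAL


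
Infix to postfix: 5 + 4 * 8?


* has higher precedence, evaluate 4*8 first
Postfix: 5 4 8 * +


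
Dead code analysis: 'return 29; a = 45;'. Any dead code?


statement follows a return and is unreachable
Dead: 'a = 45'


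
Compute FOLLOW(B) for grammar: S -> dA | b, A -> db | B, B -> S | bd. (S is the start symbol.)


$ ∈ FOLLOW(S). For each A -> αBβ: add FIRST(β)\{ε} to FOLLOW(B); if β nullable, add FOLLOW(A).
FOLLOW(B) = {$}


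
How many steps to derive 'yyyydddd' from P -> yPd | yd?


Derivation: P => yPd => yyPdd => yyyPddd => yyyydddd
Steps: 4


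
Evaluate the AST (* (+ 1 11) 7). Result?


Evaluate inner: (+ 1 11) = 12
Evaluate root: (* 12 7) = 84
Result: 84


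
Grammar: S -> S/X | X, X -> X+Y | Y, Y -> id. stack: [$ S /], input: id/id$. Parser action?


no handle ('S/' is not any RHS); shift 'id'
Action: shift


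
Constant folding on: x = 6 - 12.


6 - 12 = -6 at compile time
Optimized: x = -6


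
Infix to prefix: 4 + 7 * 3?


'*' binds tighter: tree is (+ 4 (* 7 3))
Prefix: + 4 * 7 3


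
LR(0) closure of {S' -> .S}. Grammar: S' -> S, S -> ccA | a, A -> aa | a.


Start: S' -> .S
For each item with dot before a nonterminal B, add B -> .γ for every B-production
Closure: [S' -> .S, S -> .ccA, S -> .a]


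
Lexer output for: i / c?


Scan left to right, longest-match per lexeme
Tokens: ID(i), OP(/), ID(c)


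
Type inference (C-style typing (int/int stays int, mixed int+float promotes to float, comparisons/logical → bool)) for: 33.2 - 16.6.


Operand types: float - float
Rule: mixed int/float promotes to float; int/int stays int
Result type: float


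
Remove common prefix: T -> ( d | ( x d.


Common prefix: '('
Factored: T -> ( T', T' -> d | x d


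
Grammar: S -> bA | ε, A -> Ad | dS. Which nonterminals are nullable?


A nonterminal is nullable iff some alternative derives ε (directly, or every symbol in it is nullable)
Nullable: {S}


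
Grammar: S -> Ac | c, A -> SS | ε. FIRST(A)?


Per alternative of A: FIRST(SS) = {c}; FIRST(ε) = {ε}
FIRST(A) = {c, ε}


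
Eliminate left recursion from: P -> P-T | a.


Left-recursive alternatives: P-T; non-recursive: a
Introduce P': P -> aP', P' -> -TP' | ε


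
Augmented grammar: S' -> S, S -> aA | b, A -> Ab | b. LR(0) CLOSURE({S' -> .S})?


Start: S' -> .S
For each item with dot before a nonterminal B, add B -> .γ for every B-production
Closure: [S' -> .S, S -> .aA, S -> .b]


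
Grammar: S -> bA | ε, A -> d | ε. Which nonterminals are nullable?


A nonterminal is nullable iff some alternative derives ε (directly, or every symbol in it is nullable)
Nullable: {A, S}


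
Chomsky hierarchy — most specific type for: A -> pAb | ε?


Single nonterminal LHS, but p^n b^n is not regular
Classification: Type 2 (Context-Free)


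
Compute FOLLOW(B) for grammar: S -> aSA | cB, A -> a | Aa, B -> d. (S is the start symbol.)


$ ∈ FOLLOW(S). For each A -> αBβ: add FIRST(β)\{ε} to FOLLOW(B); if β nullable, add FOLLOW(A).
FOLLOW(B) = {$, a}


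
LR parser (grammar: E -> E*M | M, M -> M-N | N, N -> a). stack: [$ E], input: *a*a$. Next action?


shift '*' to continue E -> E*M
Action: shift


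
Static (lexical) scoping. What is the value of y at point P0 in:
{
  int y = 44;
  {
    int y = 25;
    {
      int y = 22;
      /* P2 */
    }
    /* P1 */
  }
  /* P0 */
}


y declared in the same block as P0
y = 44


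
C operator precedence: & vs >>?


'>>' is shift (level 8); '&' is bitwise AND (level 5)
Higher level binds tighter
'>>' has higher precedence than '&'


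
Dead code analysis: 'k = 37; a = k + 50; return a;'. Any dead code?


k is read by a's definition; a is returned
No dead code


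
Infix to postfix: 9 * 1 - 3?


Left to right (same or higher precedence on left)
Postfix: 9 1 * 3 -


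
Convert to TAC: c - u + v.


Break into single-operator statements:
t1 = c - u
t2 = t1 + v


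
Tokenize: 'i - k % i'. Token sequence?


Scan left to right, longest-match per lexeme
Tokens: ID(i), OP(-), ID(k), OP(%), ID(i)


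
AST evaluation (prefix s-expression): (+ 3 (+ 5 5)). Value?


Evaluate inner: (+ 5 5) = 10
Evaluate root: (+ 3 10) = 13
Result: 13


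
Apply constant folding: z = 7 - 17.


7 - 17 = -10 at compile time
Optimized: z = -10


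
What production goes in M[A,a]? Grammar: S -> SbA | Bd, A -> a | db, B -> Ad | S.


For [A, a]: 'a' ∈ FIRST(a)
Entry: A -> a


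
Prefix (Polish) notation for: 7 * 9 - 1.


left-to-right (same/higher precedence on left): tree is (- (* 7 9) 1)
Prefix: - * 7 9 1


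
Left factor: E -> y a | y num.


Common prefix: 'y'
Factored: E -> y E', E' -> a | num


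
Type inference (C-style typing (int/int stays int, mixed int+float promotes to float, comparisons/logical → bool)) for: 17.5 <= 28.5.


Operand types: float <= float
Rule: comparison yields bool
Result type: bool


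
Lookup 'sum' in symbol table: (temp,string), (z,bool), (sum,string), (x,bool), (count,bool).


Lookup 'sum' → type string


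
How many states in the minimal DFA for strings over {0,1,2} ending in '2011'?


Track the longest suffix of input matching a prefix of '2011': 5 classes (prefixes of length 0..4)
Minimal DFA: 5 states


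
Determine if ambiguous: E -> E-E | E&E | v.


'v-v&v' has two parse trees (no precedence encoded between - and &)
Ambiguous


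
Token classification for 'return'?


Pattern: reserved word
Type: KEYWORD


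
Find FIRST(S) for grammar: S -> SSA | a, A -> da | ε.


Per alternative of S: FIRST(SSA) = {a}; FIRST(a) = {a}
FIRST(S) = {a}


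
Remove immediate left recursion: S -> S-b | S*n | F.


Left-recursive alternatives: S-b, S*n; non-recursive: F
Introduce S': S -> FS', S' -> -bS' | *nS' | ε


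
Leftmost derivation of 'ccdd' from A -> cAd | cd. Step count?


Derivation: A => cAd => ccdd
Steps: 2


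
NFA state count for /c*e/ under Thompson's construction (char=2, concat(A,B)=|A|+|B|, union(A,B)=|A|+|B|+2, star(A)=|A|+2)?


Syntax tree has 2 char leaf(s), 0 union(s), 1 star(s)
chars contribute 2×2 = 4; each union adds +2; each star adds +2
Total: 4 + 0 + 2 = 6 states


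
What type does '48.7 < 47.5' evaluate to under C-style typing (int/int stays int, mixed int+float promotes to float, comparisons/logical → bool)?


Operand types: float < float
Rule: comparison yields bool
Result type: bool


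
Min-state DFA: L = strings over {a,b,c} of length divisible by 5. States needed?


Track length mod 5: states 0..4, accept at 0
Minimal DFA: 5 states


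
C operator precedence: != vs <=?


'<=' is relational (level 7); '!=' is equality (level 6)
Higher level binds tighter
'<=' has higher precedence than '!='


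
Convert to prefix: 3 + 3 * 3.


'*' binds tighter: tree is (+ 3 (* 3 3))
Prefix: + 3 * 3 3


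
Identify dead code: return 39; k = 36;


statement follows a return and is unreachable
Dead: 'k = 36'


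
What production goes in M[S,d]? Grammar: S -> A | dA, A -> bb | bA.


For [S, d]: 'd' ∈ FIRST(dA)
Entry: S -> dA


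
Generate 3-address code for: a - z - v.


Break into single-operator statements:
t1 = a - z
t2 = t1 - v


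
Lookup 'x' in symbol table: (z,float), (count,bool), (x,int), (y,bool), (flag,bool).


Lookup 'x' → type int


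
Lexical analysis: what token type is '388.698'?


Pattern: digits with a decimal point
Type: FLOAT_LITERAL


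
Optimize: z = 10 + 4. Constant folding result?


10 + 4 = 14 at compile time
Optimized: z = 14


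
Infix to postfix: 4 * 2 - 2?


Left to right (same or higher precedence on left)
Postfix: 4 2 * 2 -


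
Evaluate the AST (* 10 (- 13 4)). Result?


Evaluate inner: (- 13 4) = 9
Evaluate root: (* 10 9) = 90
Result: 90


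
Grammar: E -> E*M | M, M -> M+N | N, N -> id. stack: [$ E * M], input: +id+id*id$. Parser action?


'+' can extend M; shift to build M -> M+N
Action: shift


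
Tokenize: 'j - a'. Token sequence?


Scan left to right, longest-match per lexeme
Tokens: ID(j), OP(-), ID(a)


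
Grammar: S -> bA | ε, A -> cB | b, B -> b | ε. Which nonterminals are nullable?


A nonterminal is nullable iff some alternative derives ε (directly, or every symbol in it is nullable)
Nullable: {B, S}


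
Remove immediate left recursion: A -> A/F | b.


Left-recursive alternatives: A/F; non-recursive: b
Introduce A': A -> bA', A' -> /FA' | ε


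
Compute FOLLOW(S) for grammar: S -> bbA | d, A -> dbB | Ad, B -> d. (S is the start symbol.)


$ ∈ FOLLOW(S). For each A -> αBβ: add FIRST(β)\{ε} to FOLLOW(B); if β nullable, add FOLLOW(A).
FOLLOW(S) = {$}


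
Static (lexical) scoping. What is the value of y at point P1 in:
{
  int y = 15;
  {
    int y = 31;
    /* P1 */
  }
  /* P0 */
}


y declared in the same block as P1
y = 31


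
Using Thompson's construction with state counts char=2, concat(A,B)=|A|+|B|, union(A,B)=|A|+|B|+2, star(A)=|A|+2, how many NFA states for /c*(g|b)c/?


Syntax tree has 4 char leaf(s), 1 union(s), 1 star(s)
chars contribute 4×2 = 8; each union adds +2; each star adds +2
Total: 8 + 2 + 2 = 12 states


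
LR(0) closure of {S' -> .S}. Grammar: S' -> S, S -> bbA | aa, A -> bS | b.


Start: S' -> .S
For each item with dot before a nonterminal B, add B -> .γ for every B-production
Closure: [S' -> .S, S -> .bbA, S -> .aa]


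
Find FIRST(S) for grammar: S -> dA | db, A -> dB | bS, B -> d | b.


Per alternative of S: FIRST(dA) = {d}; FIRST(db) = {d}
FIRST(S) = {d}


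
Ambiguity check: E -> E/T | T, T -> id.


precedence layered via separate nonterminal T: deterministic
Unambiguous


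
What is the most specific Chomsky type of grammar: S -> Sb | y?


Left-linear: every RHS is a terminal or one nonterminal followed by a terminal
Classification: Type 3 (Regular)


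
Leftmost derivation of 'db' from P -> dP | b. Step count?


Derivation: P => dP => db
Steps: 2


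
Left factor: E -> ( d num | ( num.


Common prefix: '('
Factored: E -> ( E', E' -> d num | num


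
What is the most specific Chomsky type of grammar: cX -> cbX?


LHS has context (more than one symbol) and |LHS| ≤ |RHS|
Classification: Type 1 (Context-Sensitive)


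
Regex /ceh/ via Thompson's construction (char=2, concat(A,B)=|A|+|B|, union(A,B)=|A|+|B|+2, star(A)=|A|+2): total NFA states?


Syntax tree has 3 char leaf(s), 0 union(s), 0 star(s)
chars contribute 3×2 = 6; each union adds +2; each star adds +2
Total: 6 + 0 + 0 = 6 states


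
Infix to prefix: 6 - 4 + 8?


left-to-right (same/higher precedence on left): tree is (+ (- 6 4) 8)
Prefix: + - 6 4 8


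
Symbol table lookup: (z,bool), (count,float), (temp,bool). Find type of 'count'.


Lookup 'count' → type float


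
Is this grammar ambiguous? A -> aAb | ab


balanced a^n…b^n: each string has a unique parse
Unambiguous


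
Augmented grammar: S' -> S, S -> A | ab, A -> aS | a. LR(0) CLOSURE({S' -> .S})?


Start: S' -> .S
For each item with dot before a nonterminal B, add B -> .γ for every B-production
Closure: [S' -> .S, S -> .A, S -> .ab, A -> .aS, A -> .a]


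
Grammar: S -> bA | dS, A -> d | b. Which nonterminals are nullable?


A nonterminal is nullable iff some alternative derives ε (directly, or every symbol in it is nullable)
Nullable: {}


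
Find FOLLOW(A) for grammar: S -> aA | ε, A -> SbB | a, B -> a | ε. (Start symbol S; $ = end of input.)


$ ∈ FOLLOW(S). For each A -> αBβ: add FIRST(β)\{ε} to FOLLOW(B); if β nullable, add FOLLOW(A).
FOLLOW(A) = {$, b}


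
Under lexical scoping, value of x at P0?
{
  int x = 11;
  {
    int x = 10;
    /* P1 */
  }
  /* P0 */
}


x declared in the same block as P0
x = 11


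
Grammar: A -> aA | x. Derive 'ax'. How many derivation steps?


Derivation: A => aA => ax
Steps: 2


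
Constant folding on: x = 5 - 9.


5 - 9 = -4 at compile time
Optimized: x = -4


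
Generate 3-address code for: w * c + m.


Break into single-operator statements:
t1 = w * c
t2 = t1 + m


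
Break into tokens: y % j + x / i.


Scan left to right, longest-match per lexeme
Tokens: ID(y), OP(%), ID(j), OP(+), ID(x), OP(/), ID(i)


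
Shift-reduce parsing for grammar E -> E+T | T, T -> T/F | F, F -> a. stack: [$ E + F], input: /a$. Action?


'F' (not preceded by T/) is the handle for T -> F
Action: reduce (T -> F)


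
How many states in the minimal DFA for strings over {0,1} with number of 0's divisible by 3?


Track (count of 0) mod 3: states 0..2, accept at 0
Minimal DFA: 3 states


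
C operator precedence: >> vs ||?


'>>' is shift (level 8); '||' is logical OR (level 1)
Higher level binds tighter
'>>' has higher precedence than '||'


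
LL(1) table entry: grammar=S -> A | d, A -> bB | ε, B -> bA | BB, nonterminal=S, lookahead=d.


For [S, d]: 'd' ∈ FIRST(d)
Entry: S -> d


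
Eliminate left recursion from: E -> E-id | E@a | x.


Left-recursive alternatives: E-id, E@a; non-recursive: x
Introduce E': E -> xE', E' -> -idE' | @aE' | ε


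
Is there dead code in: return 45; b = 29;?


statement follows a return and is unreachable
Dead: 'b = 29'


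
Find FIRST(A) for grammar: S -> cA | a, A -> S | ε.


Per alternative of A: FIRST(S) = {a, c}; FIRST(ε) = {ε}
FIRST(A) = {a, c, ε}


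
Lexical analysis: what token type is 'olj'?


Pattern: letter/underscore followed by alphanumerics, not a keyword
Type: IDENTIFIER


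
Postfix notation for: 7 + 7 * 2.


* has higher precedence, evaluate 7*2 first
Postfix: 7 7 2 * +


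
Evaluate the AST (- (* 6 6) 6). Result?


Evaluate inner: (* 6 6) = 36
Evaluate root: (- 36 6) = 30
Result: 30


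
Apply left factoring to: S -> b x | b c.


Common prefix: 'b'
Factored: S -> b S', S' -> x | c


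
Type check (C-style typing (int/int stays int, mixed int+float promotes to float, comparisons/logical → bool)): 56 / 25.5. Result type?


Operand types: int / float
Rule: mixed int/float promotes to float; int/int stays int
Result type: float


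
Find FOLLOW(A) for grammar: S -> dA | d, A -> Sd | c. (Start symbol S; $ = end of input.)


$ ∈ FOLLOW(S). For each A -> αBβ: add FIRST(β)\{ε} to FOLLOW(B); if β nullable, add FOLLOW(A).
FOLLOW(A) = {$, d}


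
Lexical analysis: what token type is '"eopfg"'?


Pattern: double-quoted sequence
Type: STRING_LITERAL


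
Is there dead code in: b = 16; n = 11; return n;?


b is assigned but never read
Dead: 'b = 16'


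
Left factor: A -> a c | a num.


Common prefix: 'a'
Factored: A -> a A', A' -> c | num


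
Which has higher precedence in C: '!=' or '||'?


'!=' is equality (level 6); '||' is logical OR (level 1)
Higher level binds tighter
'!=' has higher precedence than '||'


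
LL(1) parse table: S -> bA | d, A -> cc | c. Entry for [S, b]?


For [S, b]: 'b' ∈ FIRST(bA)
Entry: S -> bA


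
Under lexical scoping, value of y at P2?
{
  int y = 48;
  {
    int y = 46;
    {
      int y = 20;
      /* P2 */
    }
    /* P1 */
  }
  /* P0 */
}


y declared in the same block as P2
y = 20


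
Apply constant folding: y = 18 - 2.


18 - 2 = 16 at compile time
Optimized: y = 16


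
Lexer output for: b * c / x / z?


Scan left to right, longest-match per lexeme
Tokens: ID(b), OP(*), ID(c), OP(/), ID(x), OP(/), ID(z)


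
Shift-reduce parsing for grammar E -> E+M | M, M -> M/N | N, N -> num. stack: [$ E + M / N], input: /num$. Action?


handle 'M/N' on top
Action: reduce (M -> M/N)


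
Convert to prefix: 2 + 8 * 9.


'*' binds tighter: tree is (+ 2 (* 8 9))
Prefix: + 2 * 8 9


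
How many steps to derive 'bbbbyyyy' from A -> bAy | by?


Derivation: A => bAy => bbAyy => bbbAyyy => bbbbyyyy
Steps: 4


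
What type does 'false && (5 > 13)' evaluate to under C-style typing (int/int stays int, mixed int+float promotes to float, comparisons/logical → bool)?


Operand types: bool && bool
Rule: logical operators take bool operands and yield bool
Result type: bool


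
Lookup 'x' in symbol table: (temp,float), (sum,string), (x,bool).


Lookup 'x' → type bool


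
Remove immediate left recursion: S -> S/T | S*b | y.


Left-recursive alternatives: S/T, S*b; non-recursive: y
Introduce S': S -> yS', S' -> /TS' | *bS' | ε


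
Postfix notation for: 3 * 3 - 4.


Left to right (same or higher precedence on left)
Postfix: 3 3 * 4 -


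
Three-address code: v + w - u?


Break into single-operator statements:
t1 = v + w
t2 = t1 - u


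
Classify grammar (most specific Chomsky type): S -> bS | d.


Right-linear: every RHS is a terminal or a terminal followed by one nonterminal
Classification: Type 3 (Regular)


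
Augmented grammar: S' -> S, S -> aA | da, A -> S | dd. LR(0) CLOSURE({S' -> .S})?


Start: S' -> .S
For each item with dot before a nonterminal B, add B -> .γ for every B-production
Closure: [S' -> .S, S -> .aA, S -> .da]


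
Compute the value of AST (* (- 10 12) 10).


Evaluate inner: (- 10 12) = -2
Evaluate root: (* -2 10) = -20
Result: -20


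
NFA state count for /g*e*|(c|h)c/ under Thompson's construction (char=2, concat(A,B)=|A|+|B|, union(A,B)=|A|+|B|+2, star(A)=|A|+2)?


Syntax tree has 5 char leaf(s), 2 union(s), 2 star(s)
chars contribute 5×2 = 10; each union adds +2; each star adds +2
Total: 10 + 4 + 4 = 18 states


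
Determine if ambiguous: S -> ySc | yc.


balanced y^n…c^n: each string has a unique parse
Unambiguous


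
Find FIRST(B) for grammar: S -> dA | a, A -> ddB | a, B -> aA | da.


Per alternative of B: FIRST(aA) = {a}; FIRST(da) = {d}
FIRST(B) = {a, d}


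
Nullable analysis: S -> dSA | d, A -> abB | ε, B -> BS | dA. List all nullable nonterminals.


A nonterminal is nullable iff some alternative derives ε (directly, or every symbol in it is nullable)
Nullable: {A}


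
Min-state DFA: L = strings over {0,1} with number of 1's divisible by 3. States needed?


Track (count of 1) mod 3: states 0..2, accept at 0
Minimal DFA: 3 states


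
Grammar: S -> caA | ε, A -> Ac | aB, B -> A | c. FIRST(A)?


Per alternative of A: FIRST(Ac) = {a}; FIRST(aB) = {a}
FIRST(A) = {a}


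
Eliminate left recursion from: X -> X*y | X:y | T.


Left-recursive alternatives: X*y, X:y; non-recursive: T
Introduce X': X -> TX', X' -> *yX' | :yX' | ε


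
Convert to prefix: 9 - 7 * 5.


'*' binds tighter: tree is (- 9 (* 7 5))
Prefix: - 9 * 7 5


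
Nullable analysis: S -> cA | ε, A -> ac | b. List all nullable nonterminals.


A nonterminal is nullable iff some alternative derives ε (directly, or every symbol in it is nullable)
Nullable: {S}


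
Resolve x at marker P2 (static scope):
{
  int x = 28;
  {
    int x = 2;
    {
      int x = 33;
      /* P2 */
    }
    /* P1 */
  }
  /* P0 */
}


x declared in the same block as P2
x = 33


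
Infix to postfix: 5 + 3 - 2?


Left to right (same or higher precedence on left)
Postfix: 5 3 + 2 -


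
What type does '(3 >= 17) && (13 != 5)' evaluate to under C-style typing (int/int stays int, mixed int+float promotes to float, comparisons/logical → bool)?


Operand types: bool && bool
Rule: logical operators take bool operands and yield bool
Result type: bool


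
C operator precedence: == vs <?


'<' is relational (level 7); '==' is equality (level 6)
Higher level binds tighter
'<' has higher precedence than '=='


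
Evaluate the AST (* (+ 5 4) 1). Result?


Evaluate inner: (+ 5 4) = 9
Evaluate root: (* 9 1) = 9
Result: 9


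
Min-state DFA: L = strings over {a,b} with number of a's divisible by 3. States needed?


Track (count of a) mod 3: states 0..2, accept at 0
Minimal DFA: 3 states


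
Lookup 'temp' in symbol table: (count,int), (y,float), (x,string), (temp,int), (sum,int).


Lookup 'temp' → type int


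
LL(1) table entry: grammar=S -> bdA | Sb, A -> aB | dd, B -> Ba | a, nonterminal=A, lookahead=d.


For [A, d]: 'd' ∈ FIRST(dd)
Entry: A -> dd


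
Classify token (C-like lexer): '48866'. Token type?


Pattern: digits only
Type: INTEGER_LITERAL


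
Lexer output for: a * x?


Scan left to right, longest-match per lexeme
Tokens: ID(a), OP(*), ID(x)


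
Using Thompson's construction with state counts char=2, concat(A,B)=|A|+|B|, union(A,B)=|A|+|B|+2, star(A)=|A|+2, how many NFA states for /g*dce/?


Syntax tree has 4 char leaf(s), 0 union(s), 1 star(s)
chars contribute 4×2 = 8; each union adds +2; each star adds +2
Total: 8 + 0 + 2 = 10 states


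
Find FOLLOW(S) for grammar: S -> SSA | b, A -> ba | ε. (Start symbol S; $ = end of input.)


$ ∈ FOLLOW(S). For each A -> αBβ: add FIRST(β)\{ε} to FOLLOW(B); if β nullable, add FOLLOW(A).
FOLLOW(S) = {$, b}


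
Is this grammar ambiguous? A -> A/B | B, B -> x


precedence layered via separate nonterminal B: deterministic
Unambiguous


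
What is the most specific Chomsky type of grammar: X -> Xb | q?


Left-linear: every RHS is a terminal or one nonterminal followed by a terminal
Classification: Type 3 (Regular)


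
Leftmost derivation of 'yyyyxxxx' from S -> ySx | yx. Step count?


Derivation: S => ySx => yySxx => yyySxxx => yyyyxxxx
Steps: 4


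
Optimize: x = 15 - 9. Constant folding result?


15 - 9 = 6 at compile time
Optimized: x = 6


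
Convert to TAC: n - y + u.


Break into single-operator statements:
t1 = n - y
t2 = t1 + u


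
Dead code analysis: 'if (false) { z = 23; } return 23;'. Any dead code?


condition is constant false, so the whole block is unreachable
Dead: 'if (false) { z = 23; }'
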